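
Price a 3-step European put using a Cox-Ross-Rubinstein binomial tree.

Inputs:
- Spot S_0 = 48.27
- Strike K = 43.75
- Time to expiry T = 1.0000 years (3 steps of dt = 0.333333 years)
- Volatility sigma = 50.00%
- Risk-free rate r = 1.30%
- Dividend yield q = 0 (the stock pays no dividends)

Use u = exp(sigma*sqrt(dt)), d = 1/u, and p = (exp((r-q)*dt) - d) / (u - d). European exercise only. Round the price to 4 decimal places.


dt = T/N = 0.333333
u = exp(sigma*sqrt(dt)) = 1.334658; d = 1/u = 0.749256
p = (exp((r-q)*dt) - d) / (u - d) = 0.435747
Discount per step: exp(-r*dt) = 0.995676
Stock lattice S(k, i) with i counting down-moves:
  k=0: S(0,0) = 48.2700
  k=1: S(1,0) = 64.4239; S(1,1) = 36.1666
  k=2: S(2,0) = 85.9839; S(2,1) = 48.2700; S(2,2) = 27.0980
  k=3: S(3,0) = 114.7592; S(3,1) = 64.4239; S(3,2) = 36.1666; S(3,3) = 20.3033
Terminal payoffs V(N, i) = max(K - S_T, 0):
  V(3,0) = 0.000000; V(3,1) = 0.000000; V(3,2) = 7.583433; V(3,3) = 23.446671
Backward induction: V(k, i) = exp(-r*dt) * [p * V(k+1, i) + (1-p) * V(k+1, i+1)].
  V(2,0) = exp(-r*dt) * [p*0.000000 + (1-p)*0.000000] = 0.000000
  V(2,1) = exp(-r*dt) * [p*0.000000 + (1-p)*7.583433] = 4.260476
  V(2,2) = exp(-r*dt) * [p*7.583433 + (1-p)*23.446671] = 16.462825
  V(1,0) = exp(-r*dt) * [p*0.000000 + (1-p)*4.260476] = 2.393593
  V(1,1) = exp(-r*dt) * [p*4.260476 + (1-p)*16.462825] = 11.097499
  V(0,0) = exp(-r*dt) * [p*2.393593 + (1-p)*11.097499] = 7.273216

Answer: Price = V(0,0) = 7.2732


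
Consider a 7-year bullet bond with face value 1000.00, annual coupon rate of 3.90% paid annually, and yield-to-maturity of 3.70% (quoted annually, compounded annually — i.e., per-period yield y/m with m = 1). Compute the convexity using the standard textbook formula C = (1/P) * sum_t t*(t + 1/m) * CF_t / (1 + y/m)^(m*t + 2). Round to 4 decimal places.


Coupon per period c = face * coupon_rate / m = 39.000000
Periods per year m = 1; per-period yield y/m = 0.037000
Number of cashflows N = 7
Cashflows (t years, CF_t, discount factor 1/(1+y/m)^(m*t), PV):
  t = 1.0000: CF_t = 39.000000, DF = 0.964320, PV = 37.608486
  t = 2.0000: CF_t = 39.000000, DF = 0.929913, PV = 36.266621
  t = 3.0000: CF_t = 39.000000, DF = 0.896734, PV = 34.972634
  t = 4.0000: CF_t = 39.000000, DF = 0.864739, PV = 33.724815
  t = 5.0000: CF_t = 39.000000, DF = 0.833885, PV = 32.521519
  t = 6.0000: CF_t = 39.000000, DF = 0.804132, PV = 31.361156
  t = 7.0000: CF_t = 1039.000000, DF = 0.775441, PV = 805.683098
Price P = sum_t PV_t = 1012.138330
Convexity numerator sum_t t*(t + 1/m) * CF_t / (1+y/m)^(m*t + 2):
  t = 1.0000: term = 69.945267
  t = 2.0000: term = 202.348893
  t = 3.0000: term = 390.258231
  t = 4.0000: term = 627.223129
  t = 5.0000: term = 907.265856
  t = 6.0000: term = 1224.852650
  t = 7.0000: term = 41956.066690
Convexity = (1/P) * sum = 45377.960716 / 1012.138330 = 44.833754

Answer: Convexity = 44.8338


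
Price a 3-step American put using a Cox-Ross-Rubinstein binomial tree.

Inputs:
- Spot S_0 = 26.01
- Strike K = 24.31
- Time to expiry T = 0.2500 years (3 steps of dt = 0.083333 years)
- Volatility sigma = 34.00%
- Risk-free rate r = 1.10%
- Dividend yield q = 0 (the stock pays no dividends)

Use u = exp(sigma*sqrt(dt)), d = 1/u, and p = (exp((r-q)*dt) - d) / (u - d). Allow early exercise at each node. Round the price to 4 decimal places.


dt = T/N = 0.083333
u = exp(sigma*sqrt(dt)) = 1.103128; d = 1/u = 0.906513
p = (exp((r-q)*dt) - d) / (u - d) = 0.480147
Discount per step: exp(-r*dt) = 0.999084
Stock lattice S(k, i) with i counting down-moves:
  k=0: S(0,0) = 26.0100
  k=1: S(1,0) = 28.6924; S(1,1) = 23.5784
  k=2: S(2,0) = 31.6513; S(2,1) = 26.0100; S(2,2) = 21.3741
  k=3: S(3,0) = 34.9155; S(3,1) = 28.6924; S(3,2) = 23.5784; S(3,3) = 19.3759
Terminal payoffs V(N, i) = max(K - S_T, 0):
  V(3,0) = 0.000000; V(3,1) = 0.000000; V(3,2) = 0.731588; V(3,3) = 4.934053
Backward induction: V(k, i) = exp(-r*dt) * [p * V(k+1, i) + (1-p) * V(k+1, i+1)]; then take max(V_cont, immediate exercise) for American.
  V(2,0) = exp(-r*dt) * [p*0.000000 + (1-p)*0.000000] = 0.000000; exercise = 0.000000; V(2,0) = max -> 0.000000
  V(2,1) = exp(-r*dt) * [p*0.000000 + (1-p)*0.731588] = 0.379970; exercise = 0.000000; V(2,1) = max -> 0.379970
  V(2,2) = exp(-r*dt) * [p*0.731588 + (1-p)*4.934053] = 2.913582; exercise = 2.935856; V(2,2) = max -> 2.935856
  V(1,0) = exp(-r*dt) * [p*0.000000 + (1-p)*0.379970] = 0.197348; exercise = 0.000000; V(1,0) = max -> 0.197348
  V(1,1) = exp(-r*dt) * [p*0.379970 + (1-p)*2.935856] = 1.707090; exercise = 0.731588; V(1,1) = max -> 1.707090
  V(0,0) = exp(-r*dt) * [p*0.197348 + (1-p)*1.707090] = 0.981292; exercise = 0.000000; V(0,0) = max -> 0.981292

Answer: Price = V(0,0) = 0.9813


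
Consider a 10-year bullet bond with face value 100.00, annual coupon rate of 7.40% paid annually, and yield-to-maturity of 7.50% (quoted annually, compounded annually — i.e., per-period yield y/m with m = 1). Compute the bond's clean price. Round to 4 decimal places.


Answer: Price = 99.3136

Derivation:
Coupon per period c = face * coupon_rate / m = 7.400000
Periods per year m = 1; per-period yield y/m = 0.075000
Number of cashflows N = 10
Cashflows (t years, CF_t, discount factor 1/(1+y/m)^(m*t), PV):
  t = 1.0000: CF_t = 7.400000, DF = 0.930233, PV = 6.883721
  t = 2.0000: CF_t = 7.400000, DF = 0.865333, PV = 6.403461
  t = 3.0000: CF_t = 7.400000, DF = 0.804961, PV = 5.956708
  t = 4.0000: CF_t = 7.400000, DF = 0.748801, PV = 5.541124
  t = 5.0000: CF_t = 7.400000, DF = 0.696559, PV = 5.154534
  t = 6.0000: CF_t = 7.400000, DF = 0.647962, PV = 4.794915
  t = 7.0000: CF_t = 7.400000, DF = 0.602755, PV = 4.460386
  t = 8.0000: CF_t = 7.400000, DF = 0.560702, PV = 4.149197
  t = 9.0000: CF_t = 7.400000, DF = 0.521583, PV = 3.859718
  t = 10.0000: CF_t = 107.400000, DF = 0.485194, PV = 52.109828
Price P = sum_t PV_t = 99.313592


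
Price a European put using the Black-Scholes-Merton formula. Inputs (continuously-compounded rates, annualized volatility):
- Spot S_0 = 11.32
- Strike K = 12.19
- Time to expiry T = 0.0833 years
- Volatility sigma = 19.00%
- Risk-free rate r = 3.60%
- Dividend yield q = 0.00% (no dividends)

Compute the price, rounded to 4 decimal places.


Answer: Price = 0.8631

Derivation:
d1 = (ln(S/K) + (r - q + 0.5*sigma^2) * T) / (sigma * sqrt(T)) = -1.26816053
d2 = d1 - sigma * sqrt(T) = -1.32299784
exp(-rT) = 0.99700569; exp(-qT) = 1.00000000
P = K * exp(-rT) * N(-d2) - S_0 * exp(-qT) * N(-d1)
N(-d1) = 0.89762969; N(-d2) = 0.90708195
P = 12.1900 * 0.99700569 * 0.90708195 - 11.3200 * 1.00000000 * 0.89762969 = 0.8631


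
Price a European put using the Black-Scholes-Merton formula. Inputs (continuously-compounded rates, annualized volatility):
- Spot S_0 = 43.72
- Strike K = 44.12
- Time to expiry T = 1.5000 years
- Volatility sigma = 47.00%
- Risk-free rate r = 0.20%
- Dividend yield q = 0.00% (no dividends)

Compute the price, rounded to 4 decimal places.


Answer: Price = 10.0679

Derivation:
d1 = (ln(S/K) + (r - q + 0.5*sigma^2) * T) / (sigma * sqrt(T)) = 0.27720488
d2 = d1 - sigma * sqrt(T) = -0.29842521
exp(-rT) = 0.99700450; exp(-qT) = 1.00000000
P = K * exp(-rT) * N(-d2) - S_0 * exp(-qT) * N(-d1)
N(-d1) = 0.39081140; N(-d2) = 0.61731068
P = 44.1200 * 0.99700450 * 0.61731068 - 43.7200 * 1.00000000 * 0.39081140 = 10.0679


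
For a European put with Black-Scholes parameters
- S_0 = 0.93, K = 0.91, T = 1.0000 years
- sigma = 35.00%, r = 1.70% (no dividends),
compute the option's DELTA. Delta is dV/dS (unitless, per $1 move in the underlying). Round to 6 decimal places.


d1 = 0.2856856761; d2 = -0.0643143239
phi(d1) = 0.3829898904; exp(-qT) = 1.0000000000; exp(-rT) = 0.9831436846
N(-d1) = 0.3875594382
Delta = -exp(-qT) * N(-d1) = -1.0000000000 * 0.3875594382 = -0.387559

Answer: Delta = -0.387559


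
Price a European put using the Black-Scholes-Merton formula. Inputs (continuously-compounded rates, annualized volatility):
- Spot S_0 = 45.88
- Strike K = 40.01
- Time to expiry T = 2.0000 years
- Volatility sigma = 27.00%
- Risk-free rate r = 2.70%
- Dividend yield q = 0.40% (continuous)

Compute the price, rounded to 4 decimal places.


Answer: Price = 3.2115

Derivation:
d1 = (ln(S/K) + (r - q + 0.5*sigma^2) * T) / (sigma * sqrt(T)) = 0.66991786
d2 = d1 - sigma * sqrt(T) = 0.28808020
exp(-rT) = 0.94743211; exp(-qT) = 0.99203191
P = K * exp(-rT) * N(-d2) - S_0 * exp(-qT) * N(-d1)
N(-d1) = 0.25145508; N(-d2) = 0.38664267
P = 40.0100 * 0.94743211 * 0.38664267 - 45.8800 * 0.99203191 * 0.25145508 = 3.2115


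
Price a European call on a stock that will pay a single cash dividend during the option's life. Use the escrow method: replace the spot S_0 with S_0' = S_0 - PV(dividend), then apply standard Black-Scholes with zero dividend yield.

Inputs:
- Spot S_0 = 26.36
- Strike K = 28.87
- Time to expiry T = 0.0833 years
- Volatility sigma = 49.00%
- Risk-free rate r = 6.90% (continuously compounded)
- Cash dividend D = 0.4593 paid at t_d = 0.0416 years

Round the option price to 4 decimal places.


Answer: Price = 0.5260

Derivation:
PV(D) = D * exp(-r * t_d) = 0.4593 * 0.99713372 = 0.45798352
S_0' = S_0 - PV(D) = 26.3600 - 0.45798352 = 25.90201648
d1 = (ln(S_0'/K) + (r + sigma^2/2)*T) / (sigma*sqrt(T)) = -0.65572516
d2 = d1 - sigma*sqrt(T) = -0.79714768
exp(-rT) = 0.99426879
N(d1) = 0.25600049; N(d2) = 0.21268263
C = S_0' * N(d1) - K * exp(-rT) * N(d2) = 25.90201648 * 0.25600049 - 28.8700 * 0.99426879 * 0.21268263 = 0.5260


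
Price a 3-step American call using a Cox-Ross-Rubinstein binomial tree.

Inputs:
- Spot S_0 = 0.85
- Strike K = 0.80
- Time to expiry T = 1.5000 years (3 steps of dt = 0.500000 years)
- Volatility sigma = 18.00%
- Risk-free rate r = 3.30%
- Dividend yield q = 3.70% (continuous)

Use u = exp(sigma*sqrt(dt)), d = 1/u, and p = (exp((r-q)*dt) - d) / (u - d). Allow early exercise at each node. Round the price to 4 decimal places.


dt = T/N = 0.500000
u = exp(sigma*sqrt(dt)) = 1.135734; d = 1/u = 0.880488
p = (exp((r-q)*dt) - d) / (u - d) = 0.460395
Discount per step: exp(-r*dt) = 0.983635
Stock lattice S(k, i) with i counting down-moves:
  k=0: S(0,0) = 0.8500
  k=1: S(1,0) = 0.9654; S(1,1) = 0.7484
  k=2: S(2,0) = 1.0964; S(2,1) = 0.8500; S(2,2) = 0.6590
  k=3: S(3,0) = 1.2452; S(3,1) = 0.9654; S(3,2) = 0.7484; S(3,3) = 0.5802
Terminal payoffs V(N, i) = max(S_T - K, 0):
  V(3,0) = 0.445228; V(3,1) = 0.165374; V(3,2) = 0.000000; V(3,3) = 0.000000
Backward induction: V(k, i) = exp(-r*dt) * [p * V(k+1, i) + (1-p) * V(k+1, i+1)]; then take max(V_cont, immediate exercise) for American.
  V(2,0) = exp(-r*dt) * [p*0.445228 + (1-p)*0.165374] = 0.289403; exercise = 0.296408; V(2,0) = max -> 0.296408
  V(2,1) = exp(-r*dt) * [p*0.165374 + (1-p)*0.000000] = 0.074891; exercise = 0.050000; V(2,1) = max -> 0.074891
  V(2,2) = exp(-r*dt) * [p*0.000000 + (1-p)*0.000000] = 0.000000; exercise = 0.000000; V(2,2) = max -> 0.000000
  V(1,0) = exp(-r*dt) * [p*0.296408 + (1-p)*0.074891] = 0.173982; exercise = 0.165374; V(1,0) = max -> 0.173982
  V(1,1) = exp(-r*dt) * [p*0.074891 + (1-p)*0.000000] = 0.033915; exercise = 0.000000; V(1,1) = max -> 0.033915
  V(0,0) = exp(-r*dt) * [p*0.173982 + (1-p)*0.033915] = 0.096791; exercise = 0.050000; V(0,0) = max -> 0.096791

Answer: Price = V(0,0) = 0.0968


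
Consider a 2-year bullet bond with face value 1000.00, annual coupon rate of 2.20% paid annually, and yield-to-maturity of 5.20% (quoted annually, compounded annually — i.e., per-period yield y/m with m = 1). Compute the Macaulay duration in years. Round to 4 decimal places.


Answer: Macaulay duration = 1.9779 years

Derivation:
Coupon per period c = face * coupon_rate / m = 22.000000
Periods per year m = 1; per-period yield y/m = 0.052000
Number of cashflows N = 2
Cashflows (t years, CF_t, discount factor 1/(1+y/m)^(m*t), PV):
  t = 1.0000: CF_t = 22.000000, DF = 0.950570, PV = 20.912548
  t = 2.0000: CF_t = 1022.000000, DF = 0.903584, PV = 923.462823
Price P = sum_t PV_t = 944.375370
Macaulay numerator sum_t t * PV_t:
  t * PV_t at t = 1.0000: 20.912548
  t * PV_t at t = 2.0000: 1846.925646
Macaulay duration D = (sum_t t * PV_t) / P = 1867.838193 / 944.375370 = 1.977856


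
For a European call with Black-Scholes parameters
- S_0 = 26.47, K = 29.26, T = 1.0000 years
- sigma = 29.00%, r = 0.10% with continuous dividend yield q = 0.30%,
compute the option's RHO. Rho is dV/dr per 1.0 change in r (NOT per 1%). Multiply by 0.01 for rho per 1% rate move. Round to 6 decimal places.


Answer: Rho = 9.045084

Derivation:
d1 = -0.2074461357; d2 = -0.4974461357
phi(d1) = 0.3904499516; exp(-qT) = 0.9970044955; exp(-rT) = 0.9990004998
N(d2) = 0.3094372391
Rho = K*T*exp(-rT)*N(d2) = 29.2600 * 1.0000 * 0.9990004998 * 0.3094372391 = 9.045084


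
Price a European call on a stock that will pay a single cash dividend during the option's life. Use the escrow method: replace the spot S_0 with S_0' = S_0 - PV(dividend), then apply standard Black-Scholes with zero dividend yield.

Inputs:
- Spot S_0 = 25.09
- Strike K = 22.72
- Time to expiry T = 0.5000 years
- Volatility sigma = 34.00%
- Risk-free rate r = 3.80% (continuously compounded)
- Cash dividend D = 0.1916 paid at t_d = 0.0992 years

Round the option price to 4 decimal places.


Answer: Price = 3.7943

Derivation:
PV(D) = D * exp(-r * t_d) = 0.1916 * 0.99623750 = 0.19087910
S_0' = S_0 - PV(D) = 25.0900 - 0.19087910 = 24.89912090
d1 = (ln(S_0'/K) + (r + sigma^2/2)*T) / (sigma*sqrt(T)) = 0.58018903
d2 = d1 - sigma*sqrt(T) = 0.33977273
exp(-rT) = 0.98117936
N(d1) = 0.71910643; N(d2) = 0.63298616
C = S_0' * N(d1) - K * exp(-rT) * N(d2) = 24.89912090 * 0.71910643 - 22.7200 * 0.98117936 * 0.63298616 = 3.7943


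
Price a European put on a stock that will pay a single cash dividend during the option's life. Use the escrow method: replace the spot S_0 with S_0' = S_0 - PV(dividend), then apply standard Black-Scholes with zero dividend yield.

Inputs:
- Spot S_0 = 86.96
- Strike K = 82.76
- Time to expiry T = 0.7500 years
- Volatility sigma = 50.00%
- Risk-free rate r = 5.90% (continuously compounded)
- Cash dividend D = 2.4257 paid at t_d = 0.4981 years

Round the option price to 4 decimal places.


PV(D) = D * exp(-r * t_d) = 2.4257 * 0.97103973 = 2.35545106
S_0' = S_0 - PV(D) = 86.9600 - 2.35545106 = 84.60454894
d1 = (ln(S_0'/K) + (r + sigma^2/2)*T) / (sigma*sqrt(T)) = 0.36960390
d2 = d1 - sigma*sqrt(T) = -0.06340880
exp(-rT) = 0.95671475
N(-d1) = 0.35583882; N(-d2) = 0.52527951
P = K * exp(-rT) * N(-d2) - S_0' * N(-d1) = 82.7600 * 0.95671475 * 0.52527951 - 84.60454894 * 0.35583882 = 11.4848

Answer: Price = 11.4848


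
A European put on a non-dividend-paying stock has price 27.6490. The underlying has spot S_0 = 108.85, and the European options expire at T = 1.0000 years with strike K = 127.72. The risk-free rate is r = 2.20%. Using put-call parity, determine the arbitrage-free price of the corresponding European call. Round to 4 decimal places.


Put-call parity: C - P = S_0 * exp(-qT) - K * exp(-rT).
S_0 * exp(-qT) = 108.8500 * 1.00000000 = 108.85000000
K * exp(-rT) = 127.7200 * 0.97824024 = 124.94084282
C = P + S*exp(-qT) - K*exp(-rT)
C = 27.6490 + 108.85000000 - 124.94084282 = 11.5582

Answer: Call price = 11.5582


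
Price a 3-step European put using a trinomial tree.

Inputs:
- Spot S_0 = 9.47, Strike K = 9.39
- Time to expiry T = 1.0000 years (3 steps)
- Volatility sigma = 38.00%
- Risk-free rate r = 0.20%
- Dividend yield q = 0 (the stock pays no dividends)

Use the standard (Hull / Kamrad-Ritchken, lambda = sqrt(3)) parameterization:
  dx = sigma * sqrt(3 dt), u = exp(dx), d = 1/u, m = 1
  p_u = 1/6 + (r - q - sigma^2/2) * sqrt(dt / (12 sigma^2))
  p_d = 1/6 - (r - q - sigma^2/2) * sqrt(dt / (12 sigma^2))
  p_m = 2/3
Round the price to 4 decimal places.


Answer: Price = V(0,0) = 1.2468

Derivation:
dt = T/N = 0.333333; dx = sigma*sqrt(3*dt) = 0.380000
u = exp(dx) = 1.462285; d = 1/u = 0.683861
p_u = 0.135877, p_m = 0.666667, p_d = 0.197456
Discount per step: exp(-r*dt) = 0.999334
Stock lattice S(k, j) with j the centered position index:
  k=0: S(0,+0) = 9.4700
  k=1: S(1,-1) = 6.4762; S(1,+0) = 9.4700; S(1,+1) = 13.8478
  k=2: S(2,-2) = 4.4288; S(2,-1) = 6.4762; S(2,+0) = 9.4700; S(2,+1) = 13.8478; S(2,+2) = 20.2495
  k=3: S(3,-3) = 3.0287; S(3,-2) = 4.4288; S(3,-1) = 6.4762; S(3,+0) = 9.4700; S(3,+1) = 13.8478; S(3,+2) = 20.2495; S(3,+3) = 29.6105
Terminal payoffs V(N, j) = max(K - S_T, 0):
  V(3,-3) = 6.361314; V(3,-2) = 4.961199; V(3,-1) = 2.913832; V(3,+0) = 0.000000; V(3,+1) = 0.000000; V(3,+2) = 0.000000; V(3,+3) = 0.000000
Backward induction: V(k, j) = exp(-r*dt) * [p_u * V(k+1, j+1) + p_m * V(k+1, j) + p_d * V(k+1, j-1)]
  V(2,-2) = exp(-r*dt) * [p_u*2.913832 + p_m*4.961199 + p_d*6.361314] = 4.956165
  V(2,-1) = exp(-r*dt) * [p_u*0.000000 + p_m*2.913832 + p_d*4.961199] = 2.920227
  V(2,+0) = exp(-r*dt) * [p_u*0.000000 + p_m*0.000000 + p_d*2.913832] = 0.574971
  V(2,+1) = exp(-r*dt) * [p_u*0.000000 + p_m*0.000000 + p_d*0.000000] = 0.000000
  V(2,+2) = exp(-r*dt) * [p_u*0.000000 + p_m*0.000000 + p_d*0.000000] = 0.000000
  V(1,-1) = exp(-r*dt) * [p_u*0.574971 + p_m*2.920227 + p_d*4.956165] = 3.001567
  V(1,+0) = exp(-r*dt) * [p_u*0.000000 + p_m*0.574971 + p_d*2.920227] = 0.959291
  V(1,+1) = exp(-r*dt) * [p_u*0.000000 + p_m*0.000000 + p_d*0.574971] = 0.113456
  V(0,+0) = exp(-r*dt) * [p_u*0.113456 + p_m*0.959291 + p_d*3.001567] = 1.246790


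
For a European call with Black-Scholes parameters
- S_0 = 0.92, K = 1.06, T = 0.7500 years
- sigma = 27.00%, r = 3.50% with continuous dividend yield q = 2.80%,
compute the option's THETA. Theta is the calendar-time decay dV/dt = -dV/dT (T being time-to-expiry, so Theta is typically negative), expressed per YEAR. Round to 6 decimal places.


d1 = -0.4664263871; d2 = -0.7002532461
phi(d1) = 0.3578235395; exp(-qT) = 0.9792189646; exp(-rT) = 0.9740915363
Theta = -S*exp(-qT)*phi(d1)*sigma/(2*sqrt(T)) - r*K*exp(-rT)*N(d2) + q*S*exp(-qT)*N(d1)
N(d1) = 0.3204551638; N(d2) = 0.2418845821; sqrt(T) = 0.8660254038
Term 1 = -0.9200 * 0.9792189646 * 0.3578235395 * 0.2700 / (2 * 0.8660254038) = -0.0502504190
Term 2 = -0.0350 * 1.0600 * 0.9740915363 * 0.2418845821 = -0.0087414176
Term 3 = 0.0280 * 0.9200 * 0.9792189646 * 0.3204551638 = 0.0080833791
Theta = -0.0502504190 + (-0.0087414176) + (0.0080833791) = -0.050908

Answer: Theta = -0.050908


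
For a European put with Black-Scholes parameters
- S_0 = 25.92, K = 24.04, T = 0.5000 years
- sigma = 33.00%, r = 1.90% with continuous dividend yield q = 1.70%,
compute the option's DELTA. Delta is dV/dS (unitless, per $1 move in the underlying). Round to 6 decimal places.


Answer: Delta = -0.325871

Derivation:
d1 = 0.4436377738; d2 = 0.2102925360
phi(d1) = 0.3615533133; exp(-qT) = 0.9915360229; exp(-rT) = 0.9905449824
N(-d1) = 0.3286522455
Delta = -exp(-qT) * N(-d1) = -0.9915360229 * 0.3286522455 = -0.325871


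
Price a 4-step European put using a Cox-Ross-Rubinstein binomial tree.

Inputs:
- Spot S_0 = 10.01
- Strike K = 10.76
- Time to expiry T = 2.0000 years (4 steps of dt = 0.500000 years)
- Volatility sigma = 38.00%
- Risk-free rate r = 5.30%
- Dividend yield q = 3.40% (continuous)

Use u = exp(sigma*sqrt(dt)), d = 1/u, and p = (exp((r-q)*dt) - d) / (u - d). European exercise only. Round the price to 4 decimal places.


Answer: Price = V(0,0) = 2.1686

Derivation:
dt = T/N = 0.500000
u = exp(sigma*sqrt(dt)) = 1.308263; d = 1/u = 0.764372
p = (exp((r-q)*dt) - d) / (u - d) = 0.450776
Discount per step: exp(-r*dt) = 0.973848
Stock lattice S(k, i) with i counting down-moves:
  k=0: S(0,0) = 10.0100
  k=1: S(1,0) = 13.0957; S(1,1) = 7.6514
  k=2: S(2,0) = 17.1326; S(2,1) = 10.0100; S(2,2) = 5.8485
  k=3: S(3,0) = 22.4140; S(3,1) = 13.0957; S(3,2) = 7.6514; S(3,3) = 4.4704
  k=4: S(4,0) = 29.3234; S(4,1) = 17.1326; S(4,2) = 10.0100; S(4,3) = 5.8485; S(4,4) = 3.4171
Terminal payoffs V(N, i) = max(K - S_T, 0):
  V(4,0) = 0.000000; V(4,1) = 0.000000; V(4,2) = 0.750000; V(4,3) = 4.911510; V(4,4) = 7.342934
Backward induction: V(k, i) = exp(-r*dt) * [p * V(k+1, i) + (1-p) * V(k+1, i+1)].
  V(3,0) = exp(-r*dt) * [p*0.000000 + (1-p)*0.000000] = 0.000000
  V(3,1) = exp(-r*dt) * [p*0.000000 + (1-p)*0.750000] = 0.401145
  V(3,2) = exp(-r*dt) * [p*0.750000 + (1-p)*4.911510] = 2.956214
  V(3,3) = exp(-r*dt) * [p*4.911510 + (1-p)*7.342934] = 6.083538
  V(2,0) = exp(-r*dt) * [p*0.000000 + (1-p)*0.401145] = 0.214557
  V(2,1) = exp(-r*dt) * [p*0.401145 + (1-p)*2.956214] = 1.757260
  V(2,2) = exp(-r*dt) * [p*2.956214 + (1-p)*6.083538] = 4.551586
  V(1,0) = exp(-r*dt) * [p*0.214557 + (1-p)*1.757260] = 1.034077
  V(1,1) = exp(-r*dt) * [p*1.757260 + (1-p)*4.551586] = 3.205879
  V(0,0) = exp(-r*dt) * [p*1.034077 + (1-p)*3.205879] = 2.168645


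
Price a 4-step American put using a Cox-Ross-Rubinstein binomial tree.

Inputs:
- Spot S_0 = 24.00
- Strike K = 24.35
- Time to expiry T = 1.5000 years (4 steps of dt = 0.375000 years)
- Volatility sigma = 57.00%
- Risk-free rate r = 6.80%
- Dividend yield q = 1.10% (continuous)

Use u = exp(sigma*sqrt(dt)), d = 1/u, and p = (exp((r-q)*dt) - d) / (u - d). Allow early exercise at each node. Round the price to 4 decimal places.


dt = T/N = 0.375000
u = exp(sigma*sqrt(dt)) = 1.417723; d = 1/u = 0.705356
p = (exp((r-q)*dt) - d) / (u - d) = 0.443941
Discount per step: exp(-r*dt) = 0.974822
Stock lattice S(k, i) with i counting down-moves:
  k=0: S(0,0) = 24.0000
  k=1: S(1,0) = 34.0254; S(1,1) = 16.9285
  k=2: S(2,0) = 48.2385; S(2,1) = 24.0000; S(2,2) = 11.9407
  k=3: S(3,0) = 68.3889; S(3,1) = 34.0254; S(3,2) = 16.9285; S(3,3) = 8.4224
  k=4: S(4,0) = 96.9566; S(4,1) = 48.2385; S(4,2) = 24.0000; S(4,3) = 11.9407; S(4,4) = 5.9408
Terminal payoffs V(N, i) = max(K - S_T, 0):
  V(4,0) = 0.000000; V(4,1) = 0.000000; V(4,2) = 0.350000; V(4,3) = 12.409342; V(4,4) = 18.409195
Backward induction: V(k, i) = exp(-r*dt) * [p * V(k+1, i) + (1-p) * V(k+1, i+1)]; then take max(V_cont, immediate exercise) for American.
  V(3,0) = exp(-r*dt) * [p*0.000000 + (1-p)*0.000000] = 0.000000; exercise = 0.000000; V(3,0) = max -> 0.000000
  V(3,1) = exp(-r*dt) * [p*0.000000 + (1-p)*0.350000] = 0.189721; exercise = 0.000000; V(3,1) = max -> 0.189721
  V(3,2) = exp(-r*dt) * [p*0.350000 + (1-p)*12.409342] = 6.878061; exercise = 7.421450; V(3,2) = max -> 7.421450
  V(3,3) = exp(-r*dt) * [p*12.409342 + (1-p)*18.409195] = 15.349178; exercise = 15.927582; V(3,3) = max -> 15.927582
  V(2,0) = exp(-r*dt) * [p*0.000000 + (1-p)*0.189721] = 0.102840; exercise = 0.000000; V(2,0) = max -> 0.102840
  V(2,1) = exp(-r*dt) * [p*0.189721 + (1-p)*7.421450] = 4.104967; exercise = 0.350000; V(2,1) = max -> 4.104967
  V(2,2) = exp(-r*dt) * [p*7.421450 + (1-p)*15.927582] = 11.845420; exercise = 12.409342; V(2,2) = max -> 12.409342
  V(1,0) = exp(-r*dt) * [p*0.102840 + (1-p)*4.104967] = 2.269639; exercise = 0.000000; V(1,0) = max -> 2.269639
  V(1,1) = exp(-r*dt) * [p*4.104967 + (1-p)*12.409342] = 8.503074; exercise = 7.421450; V(1,1) = max -> 8.503074
  V(0,0) = exp(-r*dt) * [p*2.269639 + (1-p)*8.503074] = 5.591384; exercise = 0.350000; V(0,0) = max -> 5.591384

Answer: Price = V(0,0) = 5.5914


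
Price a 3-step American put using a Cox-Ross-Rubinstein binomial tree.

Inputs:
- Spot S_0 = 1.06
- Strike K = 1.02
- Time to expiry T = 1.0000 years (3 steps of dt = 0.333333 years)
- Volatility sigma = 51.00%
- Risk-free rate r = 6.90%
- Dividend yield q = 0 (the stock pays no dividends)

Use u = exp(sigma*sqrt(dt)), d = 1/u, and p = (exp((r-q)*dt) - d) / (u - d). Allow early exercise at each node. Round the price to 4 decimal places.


dt = T/N = 0.333333
u = exp(sigma*sqrt(dt)) = 1.342386; d = 1/u = 0.744942
p = (exp((r-q)*dt) - d) / (u - d) = 0.465859
Discount per step: exp(-r*dt) = 0.977262
Stock lattice S(k, i) with i counting down-moves:
  k=0: S(0,0) = 1.0600
  k=1: S(1,0) = 1.4229; S(1,1) = 0.7896
  k=2: S(2,0) = 1.9101; S(2,1) = 1.0600; S(2,2) = 0.5882
  k=3: S(3,0) = 2.5641; S(3,1) = 1.4229; S(3,2) = 0.7896; S(3,3) = 0.4382
Terminal payoffs V(N, i) = max(K - S_T, 0):
  V(3,0) = 0.000000; V(3,1) = 0.000000; V(3,2) = 0.230361; V(3,3) = 0.581799
Backward induction: V(k, i) = exp(-r*dt) * [p * V(k+1, i) + (1-p) * V(k+1, i+1)]; then take max(V_cont, immediate exercise) for American.
  V(2,0) = exp(-r*dt) * [p*0.000000 + (1-p)*0.000000] = 0.000000; exercise = 0.000000; V(2,0) = max -> 0.000000
  V(2,1) = exp(-r*dt) * [p*0.000000 + (1-p)*0.230361] = 0.120248; exercise = 0.000000; V(2,1) = max -> 0.120248
  V(2,2) = exp(-r*dt) * [p*0.230361 + (1-p)*0.581799] = 0.408573; exercise = 0.431765; V(2,2) = max -> 0.431765
  V(1,0) = exp(-r*dt) * [p*0.000000 + (1-p)*0.120248] = 0.062769; exercise = 0.000000; V(1,0) = max -> 0.062769
  V(1,1) = exp(-r*dt) * [p*0.120248 + (1-p)*0.431765] = 0.280124; exercise = 0.230361; V(1,1) = max -> 0.280124
  V(0,0) = exp(-r*dt) * [p*0.062769 + (1-p)*0.280124] = 0.174800; exercise = 0.000000; V(0,0) = max -> 0.174800

Answer: Price = V(0,0) = 0.1748


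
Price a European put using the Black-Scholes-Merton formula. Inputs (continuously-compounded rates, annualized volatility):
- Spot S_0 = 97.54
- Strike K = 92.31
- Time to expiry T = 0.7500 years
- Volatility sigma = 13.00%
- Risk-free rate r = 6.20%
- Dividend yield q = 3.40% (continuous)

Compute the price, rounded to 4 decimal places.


Answer: Price = 1.5317

Derivation:
d1 = (ln(S/K) + (r - q + 0.5*sigma^2) * T) / (sigma * sqrt(T)) = 0.73232505
d2 = d1 - sigma * sqrt(T) = 0.61974174
exp(-rT) = 0.95456456; exp(-qT) = 0.97482238
P = K * exp(-rT) * N(-d2) - S_0 * exp(-qT) * N(-d1)
N(-d1) = 0.23198510; N(-d2) = 0.26771391
P = 92.3100 * 0.95456456 * 0.26771391 - 97.5400 * 0.97482238 * 0.23198510 = 1.5317


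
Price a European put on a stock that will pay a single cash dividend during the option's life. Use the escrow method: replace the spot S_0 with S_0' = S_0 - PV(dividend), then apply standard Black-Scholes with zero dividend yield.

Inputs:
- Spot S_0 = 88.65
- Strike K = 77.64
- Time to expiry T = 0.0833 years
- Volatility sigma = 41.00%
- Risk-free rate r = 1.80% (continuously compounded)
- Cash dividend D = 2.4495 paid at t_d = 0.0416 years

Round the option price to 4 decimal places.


Answer: Price = 0.9763

Derivation:
PV(D) = D * exp(-r * t_d) = 2.4495 * 0.99925148 = 2.44766650
S_0' = S_0 - PV(D) = 88.6500 - 2.44766650 = 86.20233350
d1 = (ln(S_0'/K) + (r + sigma^2/2)*T) / (sigma*sqrt(T)) = 0.95590519
d2 = d1 - sigma*sqrt(T) = 0.83757206
exp(-rT) = 0.99850172
N(-d1) = 0.16956007; N(-d2) = 0.20113554
P = K * exp(-rT) * N(-d2) - S_0' * N(-d1) = 77.6400 * 0.99850172 * 0.20113554 - 86.20233350 * 0.16956007 = 0.9763


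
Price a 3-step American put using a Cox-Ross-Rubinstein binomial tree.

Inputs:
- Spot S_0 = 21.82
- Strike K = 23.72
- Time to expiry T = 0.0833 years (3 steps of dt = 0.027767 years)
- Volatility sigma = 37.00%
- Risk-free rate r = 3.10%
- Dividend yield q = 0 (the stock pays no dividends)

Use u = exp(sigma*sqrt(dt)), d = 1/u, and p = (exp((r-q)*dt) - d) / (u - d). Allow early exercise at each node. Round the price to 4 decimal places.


Answer: Price = V(0,0) = 2.1648

Derivation:
dt = T/N = 0.027767
u = exp(sigma*sqrt(dt)) = 1.063595; d = 1/u = 0.940208
p = (exp((r-q)*dt) - d) / (u - d) = 0.491570
Discount per step: exp(-r*dt) = 0.999140
Stock lattice S(k, i) with i counting down-moves:
  k=0: S(0,0) = 21.8200
  k=1: S(1,0) = 23.2076; S(1,1) = 20.5153
  k=2: S(2,0) = 24.6835; S(2,1) = 21.8200; S(2,2) = 19.2887
  k=3: S(3,0) = 26.2533; S(3,1) = 23.2076; S(3,2) = 20.5153; S(3,3) = 18.1354
Terminal payoffs V(N, i) = max(K - S_T, 0):
  V(3,0) = 0.000000; V(3,1) = 0.512365; V(3,2) = 3.204665; V(3,3) = 5.584633
Backward induction: V(k, i) = exp(-r*dt) * [p * V(k+1, i) + (1-p) * V(k+1, i+1)]; then take max(V_cont, immediate exercise) for American.
  V(2,0) = exp(-r*dt) * [p*0.000000 + (1-p)*0.512365] = 0.260277; exercise = 0.000000; V(2,0) = max -> 0.260277
  V(2,1) = exp(-r*dt) * [p*0.512365 + (1-p)*3.204665] = 1.879591; exercise = 1.900000; V(2,1) = max -> 1.900000
  V(2,2) = exp(-r*dt) * [p*3.204665 + (1-p)*5.584633] = 4.410913; exercise = 4.431322; V(2,2) = max -> 4.431322
  V(1,0) = exp(-r*dt) * [p*0.260277 + (1-p)*1.900000] = 1.093020; exercise = 0.512365; V(1,0) = max -> 1.093020
  V(1,1) = exp(-r*dt) * [p*1.900000 + (1-p)*4.431322] = 3.184257; exercise = 3.204665; V(1,1) = max -> 3.204665
  V(0,0) = exp(-r*dt) * [p*1.093020 + (1-p)*3.204665] = 2.164778; exercise = 1.900000; V(0,0) = max -> 2.164778


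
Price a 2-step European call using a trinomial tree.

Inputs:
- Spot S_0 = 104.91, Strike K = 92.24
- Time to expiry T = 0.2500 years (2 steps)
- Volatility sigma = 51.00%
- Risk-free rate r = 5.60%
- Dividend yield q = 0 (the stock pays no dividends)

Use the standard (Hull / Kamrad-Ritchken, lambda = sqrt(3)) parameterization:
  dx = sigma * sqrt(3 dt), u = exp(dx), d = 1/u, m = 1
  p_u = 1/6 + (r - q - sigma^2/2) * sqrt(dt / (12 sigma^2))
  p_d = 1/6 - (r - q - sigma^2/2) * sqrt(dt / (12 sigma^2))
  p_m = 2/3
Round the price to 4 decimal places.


Answer: Price = V(0,0) = 18.8065

Derivation:
dt = T/N = 0.125000; dx = sigma*sqrt(3*dt) = 0.312310
u = exp(dx) = 1.366578; d = 1/u = 0.731755
p_u = 0.151848, p_m = 0.666667, p_d = 0.181486
Discount per step: exp(-r*dt) = 0.993024
Stock lattice S(k, j) with j the centered position index:
  k=0: S(0,+0) = 104.9100
  k=1: S(1,-1) = 76.7684; S(1,+0) = 104.9100; S(1,+1) = 143.3677
  k=2: S(2,-2) = 56.1756; S(2,-1) = 76.7684; S(2,+0) = 104.9100; S(2,+1) = 143.3677; S(2,+2) = 195.9232
Terminal payoffs V(N, j) = max(S_T - K, 0):
  V(2,-2) = 0.000000; V(2,-1) = 0.000000; V(2,+0) = 12.670000; V(2,+1) = 51.127718; V(2,+2) = 103.683196
Backward induction: V(k, j) = exp(-r*dt) * [p_u * V(k+1, j+1) + p_m * V(k+1, j) + p_d * V(k+1, j-1)]
  V(1,-1) = exp(-r*dt) * [p_u*12.670000 + p_m*0.000000 + p_d*0.000000] = 1.910489
  V(1,+0) = exp(-r*dt) * [p_u*51.127718 + p_m*12.670000 + p_d*0.000000] = 16.097215
  V(1,+1) = exp(-r*dt) * [p_u*103.683196 + p_m*51.127718 + p_d*12.670000] = 51.764993
  V(0,+0) = exp(-r*dt) * [p_u*51.764993 + p_m*16.097215 + p_d*1.910489] = 18.806488


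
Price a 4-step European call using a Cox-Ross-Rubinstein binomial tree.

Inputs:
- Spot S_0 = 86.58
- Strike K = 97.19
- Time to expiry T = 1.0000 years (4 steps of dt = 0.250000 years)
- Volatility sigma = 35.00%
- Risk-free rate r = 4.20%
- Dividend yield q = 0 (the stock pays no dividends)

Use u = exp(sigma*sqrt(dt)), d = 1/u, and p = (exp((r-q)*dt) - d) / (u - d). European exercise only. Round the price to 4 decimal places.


dt = T/N = 0.250000
u = exp(sigma*sqrt(dt)) = 1.191246; d = 1/u = 0.839457
p = (exp((r-q)*dt) - d) / (u - d) = 0.486366
Discount per step: exp(-r*dt) = 0.989555
Stock lattice S(k, i) with i counting down-moves:
  k=0: S(0,0) = 86.5800
  k=1: S(1,0) = 103.1381; S(1,1) = 72.6802
  k=2: S(2,0) = 122.8629; S(2,1) = 86.5800; S(2,2) = 61.0119
  k=3: S(3,0) = 146.3599; S(3,1) = 103.1381; S(3,2) = 72.6802; S(3,3) = 51.2169
  k=4: S(4,0) = 174.3507; S(4,1) = 122.8629; S(4,2) = 86.5800; S(4,3) = 61.0119; S(4,4) = 42.9944
Terminal payoffs V(N, i) = max(S_T - K, 0):
  V(4,0) = 77.160709; V(4,1) = 25.672868; V(4,2) = 0.000000; V(4,3) = 0.000000; V(4,4) = 0.000000
Backward induction: V(k, i) = exp(-r*dt) * [p * V(k+1, i) + (1-p) * V(k+1, i+1)].
  V(3,0) = exp(-r*dt) * [p*77.160709 + (1-p)*25.672868] = 50.185083
  V(3,1) = exp(-r*dt) * [p*25.672868 + (1-p)*0.000000] = 12.355988
  V(3,2) = exp(-r*dt) * [p*0.000000 + (1-p)*0.000000] = 0.000000
  V(3,3) = exp(-r*dt) * [p*0.000000 + (1-p)*0.000000] = 0.000000
  V(2,0) = exp(-r*dt) * [p*50.185083 + (1-p)*12.355988] = 30.433538
  V(2,1) = exp(-r*dt) * [p*12.355988 + (1-p)*0.000000] = 5.946762
  V(2,2) = exp(-r*dt) * [p*0.000000 + (1-p)*0.000000] = 0.000000
  V(1,0) = exp(-r*dt) * [p*30.433538 + (1-p)*5.946762] = 17.669787
  V(1,1) = exp(-r*dt) * [p*5.946762 + (1-p)*0.000000] = 2.862093
  V(0,0) = exp(-r*dt) * [p*17.669787 + (1-p)*2.862093] = 9.958932

Answer: Price = V(0,0) = 9.9589


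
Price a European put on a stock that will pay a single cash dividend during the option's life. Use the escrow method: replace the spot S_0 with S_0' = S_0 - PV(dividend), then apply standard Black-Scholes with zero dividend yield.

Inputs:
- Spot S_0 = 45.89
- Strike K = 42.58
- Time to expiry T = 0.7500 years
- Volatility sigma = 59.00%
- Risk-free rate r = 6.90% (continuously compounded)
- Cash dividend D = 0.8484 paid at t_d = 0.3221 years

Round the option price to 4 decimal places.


Answer: Price = 6.4945

Derivation:
PV(D) = D * exp(-r * t_d) = 0.8484 * 0.97802025 = 0.82975238
S_0' = S_0 - PV(D) = 45.8900 - 0.82975238 = 45.06024762
d1 = (ln(S_0'/K) + (r + sigma^2/2)*T) / (sigma*sqrt(T)) = 0.46756226
d2 = d1 - sigma*sqrt(T) = -0.04339272
exp(-rT) = 0.94956623
N(-d1) = 0.32004883; N(-d2) = 0.51730576
P = K * exp(-rT) * N(-d2) - S_0' * N(-d1) = 42.5800 * 0.94956623 * 0.51730576 - 45.06024762 * 0.32004883 = 6.4945


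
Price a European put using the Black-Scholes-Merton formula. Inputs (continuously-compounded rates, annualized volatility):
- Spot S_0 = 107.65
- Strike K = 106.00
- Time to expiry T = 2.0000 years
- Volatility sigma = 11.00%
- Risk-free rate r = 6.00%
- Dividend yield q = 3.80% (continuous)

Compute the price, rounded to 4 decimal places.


d1 = (ln(S/K) + (r - q + 0.5*sigma^2) * T) / (sigma * sqrt(T)) = 0.45991594
d2 = d1 - sigma * sqrt(T) = 0.30435245
exp(-rT) = 0.88692044; exp(-qT) = 0.92681621
P = K * exp(-rT) * N(-d2) - S_0 * exp(-qT) * N(-d1)
N(-d1) = 0.32278828; N(-d2) = 0.38042970
P = 106.0000 * 0.88692044 * 0.38042970 - 107.6500 * 0.92681621 * 0.32278828 = 3.5604

Answer: Price = 3.5604


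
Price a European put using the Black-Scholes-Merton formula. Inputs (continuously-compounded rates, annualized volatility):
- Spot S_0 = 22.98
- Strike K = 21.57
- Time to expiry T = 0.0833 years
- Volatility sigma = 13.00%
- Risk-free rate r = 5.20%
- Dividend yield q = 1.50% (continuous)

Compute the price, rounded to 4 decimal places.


d1 = (ln(S/K) + (r - q + 0.5*sigma^2) * T) / (sigma * sqrt(T)) = 1.78854824
d2 = d1 - sigma * sqrt(T) = 1.75102798
exp(-rT) = 0.99567777; exp(-qT) = 0.99875128
P = K * exp(-rT) * N(-d2) - S_0 * exp(-qT) * N(-d1)
N(-d1) = 0.03684380; N(-d2) = 0.03997055
P = 21.5700 * 0.99567777 * 0.03997055 - 22.9800 * 0.99875128 * 0.03684380 = 0.0128

Answer: Price = 0.0128


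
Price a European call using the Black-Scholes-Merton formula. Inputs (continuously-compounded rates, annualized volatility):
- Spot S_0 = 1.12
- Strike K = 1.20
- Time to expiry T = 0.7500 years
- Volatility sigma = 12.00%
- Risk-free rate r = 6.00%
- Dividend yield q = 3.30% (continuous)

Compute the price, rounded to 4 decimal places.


Answer: Price = 0.0241

Derivation:
d1 = (ln(S/K) + (r - q + 0.5*sigma^2) * T) / (sigma * sqrt(T)) = -0.41706698
d2 = d1 - sigma * sqrt(T) = -0.52099002
exp(-rT) = 0.95599748; exp(-qT) = 0.97555377
C = S_0 * exp(-qT) * N(d1) - K * exp(-rT) * N(d2)
N(d1) = 0.33831471; N(d2) = 0.30118686
C = 1.1200 * 0.97555377 * 0.33831471 - 1.2000 * 0.95599748 * 0.30118686 = 0.0241


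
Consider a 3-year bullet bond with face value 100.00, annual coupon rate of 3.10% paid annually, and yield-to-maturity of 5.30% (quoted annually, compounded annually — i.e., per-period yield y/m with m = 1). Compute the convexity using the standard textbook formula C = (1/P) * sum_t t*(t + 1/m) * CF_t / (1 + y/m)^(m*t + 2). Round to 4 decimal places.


Coupon per period c = face * coupon_rate / m = 3.100000
Periods per year m = 1; per-period yield y/m = 0.053000
Number of cashflows N = 3
Cashflows (t years, CF_t, discount factor 1/(1+y/m)^(m*t), PV):
  t = 1.0000: CF_t = 3.100000, DF = 0.949668, PV = 2.943970
  t = 2.0000: CF_t = 3.100000, DF = 0.901869, PV = 2.795793
  t = 3.0000: CF_t = 103.100000, DF = 0.856475, PV = 88.302612
Price P = sum_t PV_t = 94.042375
Convexity numerator sum_t t*(t + 1/m) * CF_t / (1+y/m)^(m*t + 2):
  t = 1.0000: term = 5.310147
  t = 2.0000: term = 15.128625
  t = 3.0000: term = 955.648220
Convexity = (1/P) * sum = 976.086993 / 94.042375 = 10.379225

Answer: Convexity = 10.3792


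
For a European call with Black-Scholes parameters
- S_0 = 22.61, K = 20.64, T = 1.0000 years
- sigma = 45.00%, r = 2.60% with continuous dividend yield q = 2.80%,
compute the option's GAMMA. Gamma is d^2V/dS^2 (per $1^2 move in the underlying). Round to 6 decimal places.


d1 = 0.4231363237; d2 = -0.0268636763
phi(d1) = 0.3647800509; exp(-qT) = 0.9723883668; exp(-rT) = 0.9743350896
Gamma = exp(-qT) * phi(d1) / (S * sigma * sqrt(T)) = 0.9723883668 * 0.3647800509 / (22.6100 * 0.4500 * 1.0000000000) = 0.034862

Answer: Gamma = 0.034862


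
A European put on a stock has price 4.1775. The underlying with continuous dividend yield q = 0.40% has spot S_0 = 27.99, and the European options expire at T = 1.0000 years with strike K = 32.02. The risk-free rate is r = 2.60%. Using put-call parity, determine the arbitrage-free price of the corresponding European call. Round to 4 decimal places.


Answer: Call price = 0.8576

Derivation:
Put-call parity: C - P = S_0 * exp(-qT) - K * exp(-rT).
S_0 * exp(-qT) = 27.9900 * 0.99600799 = 27.87826362
K * exp(-rT) = 32.0200 * 0.97433509 = 31.19820957
C = P + S*exp(-qT) - K*exp(-rT)
C = 4.1775 + 27.87826362 - 31.19820957 = 0.8576


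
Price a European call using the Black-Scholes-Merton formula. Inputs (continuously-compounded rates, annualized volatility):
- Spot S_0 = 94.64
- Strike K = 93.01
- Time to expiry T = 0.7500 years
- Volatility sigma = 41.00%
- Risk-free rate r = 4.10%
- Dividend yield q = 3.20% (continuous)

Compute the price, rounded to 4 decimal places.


d1 = (ln(S/K) + (r - q + 0.5*sigma^2) * T) / (sigma * sqrt(T)) = 0.24547442
d2 = d1 - sigma * sqrt(T) = -0.10959599
exp(-rT) = 0.96971797; exp(-qT) = 0.97628571
C = S_0 * exp(-qT) * N(d1) - K * exp(-rT) * N(d2)
N(d1) = 0.59695545; N(d2) = 0.45636489
C = 94.6400 * 0.97628571 * 0.59695545 - 93.0100 * 0.96971797 * 0.45636489 = 13.9950

Answer: Price = 13.9950


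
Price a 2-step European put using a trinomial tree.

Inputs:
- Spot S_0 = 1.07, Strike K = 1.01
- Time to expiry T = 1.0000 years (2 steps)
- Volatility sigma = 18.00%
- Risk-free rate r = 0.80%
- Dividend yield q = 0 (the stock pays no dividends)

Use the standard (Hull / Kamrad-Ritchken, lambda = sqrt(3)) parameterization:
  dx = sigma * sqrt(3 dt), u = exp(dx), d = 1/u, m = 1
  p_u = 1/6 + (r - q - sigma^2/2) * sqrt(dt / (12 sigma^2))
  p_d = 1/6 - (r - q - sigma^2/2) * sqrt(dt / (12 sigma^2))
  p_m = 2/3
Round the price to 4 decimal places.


dt = T/N = 0.500000; dx = sigma*sqrt(3*dt) = 0.220454
u = exp(dx) = 1.246643; d = 1/u = 0.802154
p_u = 0.157368, p_m = 0.666667, p_d = 0.175966
Discount per step: exp(-r*dt) = 0.996008
Stock lattice S(k, j) with j the centered position index:
  k=0: S(0,+0) = 1.0700
  k=1: S(1,-1) = 0.8583; S(1,+0) = 1.0700; S(1,+1) = 1.3339
  k=2: S(2,-2) = 0.6885; S(2,-1) = 0.8583; S(2,+0) = 1.0700; S(2,+1) = 1.3339; S(2,+2) = 1.6629
Terminal payoffs V(N, j) = max(K - S_T, 0):
  V(2,-2) = 0.321507; V(2,-1) = 0.151695; V(2,+0) = 0.000000; V(2,+1) = 0.000000; V(2,+2) = 0.000000
Backward induction: V(k, j) = exp(-r*dt) * [p_u * V(k+1, j+1) + p_m * V(k+1, j) + p_d * V(k+1, j-1)]
  V(1,-1) = exp(-r*dt) * [p_u*0.000000 + p_m*0.151695 + p_d*0.321507] = 0.157074
  V(1,+0) = exp(-r*dt) * [p_u*0.000000 + p_m*0.000000 + p_d*0.151695] = 0.026587
  V(1,+1) = exp(-r*dt) * [p_u*0.000000 + p_m*0.000000 + p_d*0.000000] = 0.000000
  V(0,+0) = exp(-r*dt) * [p_u*0.000000 + p_m*0.026587 + p_d*0.157074] = 0.045183

Answer: Price = V(0,0) = 0.0452


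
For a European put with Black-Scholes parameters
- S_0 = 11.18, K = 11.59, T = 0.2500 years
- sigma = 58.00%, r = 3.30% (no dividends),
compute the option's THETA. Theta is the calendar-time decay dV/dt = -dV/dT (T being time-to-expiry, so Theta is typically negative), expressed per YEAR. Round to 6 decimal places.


d1 = 0.0492545185; d2 = -0.2407454815
phi(d1) = 0.3984586553; exp(-qT) = 1.0000000000; exp(-rT) = 0.9917839379
Theta = -S*exp(-qT)*phi(d1)*sigma/(2*sqrt(T)) + r*K*exp(-rT)*N(-d2) - q*S*exp(-qT)*N(-d1)
N(-d1) = 0.4803582322; N(-d2) = 0.5951238068; sqrt(T) = 0.5000000000
Term 1 = -11.1800 * 1.0000000000 * 0.3984586553 * 0.5800 / (2 * 0.5000000000) = -2.5837653044
Term 2 = 0.0330 * 11.5900 * 0.9917839379 * 0.5951238068 = 0.2257468870
Term 3 = 0 (no dividend yield, q = 0)
Theta = -2.5837653044 + (0.2257468870) + (0.0000000000) = -2.358018

Answer: Theta = -2.358018


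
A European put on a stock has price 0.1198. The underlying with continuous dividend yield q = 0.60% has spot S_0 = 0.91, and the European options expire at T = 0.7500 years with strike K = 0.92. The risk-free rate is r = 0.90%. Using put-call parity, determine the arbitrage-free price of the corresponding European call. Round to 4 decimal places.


Put-call parity: C - P = S_0 * exp(-qT) - K * exp(-rT).
S_0 * exp(-qT) = 0.9100 * 0.99551011 = 0.90591420
K * exp(-rT) = 0.9200 * 0.99327273 = 0.91381091
C = P + S*exp(-qT) - K*exp(-rT)
C = 0.1198 + 0.90591420 - 0.91381091 = 0.1119

Answer: Call price = 0.1119
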